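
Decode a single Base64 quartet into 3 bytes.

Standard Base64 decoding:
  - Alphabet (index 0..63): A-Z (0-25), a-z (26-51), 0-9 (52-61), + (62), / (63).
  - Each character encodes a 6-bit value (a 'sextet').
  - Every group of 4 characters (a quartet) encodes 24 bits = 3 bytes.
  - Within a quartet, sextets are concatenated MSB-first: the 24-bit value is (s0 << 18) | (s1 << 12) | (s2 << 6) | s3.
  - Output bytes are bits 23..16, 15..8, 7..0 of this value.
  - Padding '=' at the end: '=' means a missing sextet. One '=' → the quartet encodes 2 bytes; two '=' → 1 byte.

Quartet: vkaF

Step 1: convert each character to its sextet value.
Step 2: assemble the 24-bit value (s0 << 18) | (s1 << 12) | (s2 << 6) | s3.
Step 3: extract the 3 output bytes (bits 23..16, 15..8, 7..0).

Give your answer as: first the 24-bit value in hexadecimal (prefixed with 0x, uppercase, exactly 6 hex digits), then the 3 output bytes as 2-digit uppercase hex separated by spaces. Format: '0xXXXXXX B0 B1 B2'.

Answer: 0xBE4685 BE 46 85

Derivation:
Sextets: v=47, k=36, a=26, F=5
24-bit: (47<<18) | (36<<12) | (26<<6) | 5
      = 0xBC0000 | 0x024000 | 0x000680 | 0x000005
      = 0xBE4685
Bytes: (v>>16)&0xFF=BE, (v>>8)&0xFF=46, v&0xFF=85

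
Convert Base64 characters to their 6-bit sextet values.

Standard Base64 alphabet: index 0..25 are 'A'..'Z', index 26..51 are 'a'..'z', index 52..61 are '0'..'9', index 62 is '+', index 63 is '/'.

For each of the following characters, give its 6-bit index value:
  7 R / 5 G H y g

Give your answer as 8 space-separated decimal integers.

'7': 0..9 range, 52 + ord('7') − ord('0') = 59
'R': A..Z range, ord('R') − ord('A') = 17
'/': index 63
'5': 0..9 range, 52 + ord('5') − ord('0') = 57
'G': A..Z range, ord('G') − ord('A') = 6
'H': A..Z range, ord('H') − ord('A') = 7
'y': a..z range, 26 + ord('y') − ord('a') = 50
'g': a..z range, 26 + ord('g') − ord('a') = 32

Answer: 59 17 63 57 6 7 50 32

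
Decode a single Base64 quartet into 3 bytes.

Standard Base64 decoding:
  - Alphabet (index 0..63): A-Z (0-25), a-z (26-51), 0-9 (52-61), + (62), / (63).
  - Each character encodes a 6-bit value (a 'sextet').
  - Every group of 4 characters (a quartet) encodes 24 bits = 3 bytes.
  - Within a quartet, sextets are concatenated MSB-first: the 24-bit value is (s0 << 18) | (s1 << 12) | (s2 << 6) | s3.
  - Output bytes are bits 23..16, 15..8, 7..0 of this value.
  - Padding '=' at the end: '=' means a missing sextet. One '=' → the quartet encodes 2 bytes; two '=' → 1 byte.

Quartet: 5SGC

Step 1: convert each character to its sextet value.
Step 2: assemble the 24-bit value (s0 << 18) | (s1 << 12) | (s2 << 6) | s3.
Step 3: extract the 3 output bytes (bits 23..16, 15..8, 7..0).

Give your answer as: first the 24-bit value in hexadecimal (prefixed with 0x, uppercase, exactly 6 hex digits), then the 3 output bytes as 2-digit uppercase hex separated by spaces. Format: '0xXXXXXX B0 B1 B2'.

Answer: 0xE52182 E5 21 82

Derivation:
Sextets: 5=57, S=18, G=6, C=2
24-bit: (57<<18) | (18<<12) | (6<<6) | 2
      = 0xE40000 | 0x012000 | 0x000180 | 0x000002
      = 0xE52182
Bytes: (v>>16)&0xFF=E5, (v>>8)&0xFF=21, v&0xFF=82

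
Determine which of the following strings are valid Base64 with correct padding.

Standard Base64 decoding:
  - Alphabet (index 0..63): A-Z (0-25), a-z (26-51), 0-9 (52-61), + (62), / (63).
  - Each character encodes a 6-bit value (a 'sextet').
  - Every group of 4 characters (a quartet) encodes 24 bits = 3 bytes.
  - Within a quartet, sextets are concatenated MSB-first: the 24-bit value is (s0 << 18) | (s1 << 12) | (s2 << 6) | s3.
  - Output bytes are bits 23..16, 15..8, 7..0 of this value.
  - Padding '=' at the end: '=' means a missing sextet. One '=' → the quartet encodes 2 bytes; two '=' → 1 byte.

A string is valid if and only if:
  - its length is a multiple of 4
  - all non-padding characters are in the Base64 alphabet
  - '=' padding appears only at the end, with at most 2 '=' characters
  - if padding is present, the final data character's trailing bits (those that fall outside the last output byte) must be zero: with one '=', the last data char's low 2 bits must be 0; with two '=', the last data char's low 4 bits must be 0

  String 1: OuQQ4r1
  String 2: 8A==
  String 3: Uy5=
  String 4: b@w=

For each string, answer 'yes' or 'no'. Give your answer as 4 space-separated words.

String 1: 'OuQQ4r1' → invalid (len=7 not mult of 4)
String 2: '8A==' → valid
String 3: 'Uy5=' → invalid (bad trailing bits)
String 4: 'b@w=' → invalid (bad char(s): ['@'])

Answer: no yes no no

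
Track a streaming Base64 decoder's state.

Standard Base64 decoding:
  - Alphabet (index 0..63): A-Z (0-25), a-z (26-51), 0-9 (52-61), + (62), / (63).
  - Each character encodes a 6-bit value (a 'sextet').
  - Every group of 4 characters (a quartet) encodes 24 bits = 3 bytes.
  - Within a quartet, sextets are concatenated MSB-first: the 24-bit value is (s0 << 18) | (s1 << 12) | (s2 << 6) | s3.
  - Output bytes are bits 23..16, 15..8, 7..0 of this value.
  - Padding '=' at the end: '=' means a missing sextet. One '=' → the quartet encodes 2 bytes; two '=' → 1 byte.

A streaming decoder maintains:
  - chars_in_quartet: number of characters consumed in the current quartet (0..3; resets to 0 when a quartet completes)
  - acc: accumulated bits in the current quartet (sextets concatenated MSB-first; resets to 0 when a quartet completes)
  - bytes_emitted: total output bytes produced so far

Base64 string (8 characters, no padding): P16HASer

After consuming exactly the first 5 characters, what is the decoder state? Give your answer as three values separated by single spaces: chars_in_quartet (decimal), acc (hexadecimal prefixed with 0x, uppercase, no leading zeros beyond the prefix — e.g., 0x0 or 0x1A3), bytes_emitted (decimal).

Answer: 1 0x0 3

Derivation:
After char 0 ('P'=15): chars_in_quartet=1 acc=0xF bytes_emitted=0
After char 1 ('1'=53): chars_in_quartet=2 acc=0x3F5 bytes_emitted=0
After char 2 ('6'=58): chars_in_quartet=3 acc=0xFD7A bytes_emitted=0
After char 3 ('H'=7): chars_in_quartet=4 acc=0x3F5E87 -> emit 3F 5E 87, reset; bytes_emitted=3
After char 4 ('A'=0): chars_in_quartet=1 acc=0x0 bytes_emitted=3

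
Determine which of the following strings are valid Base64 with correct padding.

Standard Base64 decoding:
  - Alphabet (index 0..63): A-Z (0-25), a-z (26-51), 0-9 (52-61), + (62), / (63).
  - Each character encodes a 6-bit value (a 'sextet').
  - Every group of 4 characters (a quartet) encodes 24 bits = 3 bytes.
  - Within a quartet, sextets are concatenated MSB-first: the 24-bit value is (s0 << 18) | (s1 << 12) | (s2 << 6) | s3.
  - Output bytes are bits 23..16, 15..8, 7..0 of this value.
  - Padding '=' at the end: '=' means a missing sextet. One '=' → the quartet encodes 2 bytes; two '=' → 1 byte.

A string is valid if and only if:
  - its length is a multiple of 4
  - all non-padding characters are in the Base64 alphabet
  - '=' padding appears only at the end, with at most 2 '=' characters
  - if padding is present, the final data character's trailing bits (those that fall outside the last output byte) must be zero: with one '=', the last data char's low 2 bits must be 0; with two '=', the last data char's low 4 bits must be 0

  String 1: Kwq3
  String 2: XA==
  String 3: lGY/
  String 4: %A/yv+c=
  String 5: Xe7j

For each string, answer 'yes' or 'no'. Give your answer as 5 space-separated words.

String 1: 'Kwq3' → valid
String 2: 'XA==' → valid
String 3: 'lGY/' → valid
String 4: '%A/yv+c=' → invalid (bad char(s): ['%'])
String 5: 'Xe7j' → valid

Answer: yes yes yes no yes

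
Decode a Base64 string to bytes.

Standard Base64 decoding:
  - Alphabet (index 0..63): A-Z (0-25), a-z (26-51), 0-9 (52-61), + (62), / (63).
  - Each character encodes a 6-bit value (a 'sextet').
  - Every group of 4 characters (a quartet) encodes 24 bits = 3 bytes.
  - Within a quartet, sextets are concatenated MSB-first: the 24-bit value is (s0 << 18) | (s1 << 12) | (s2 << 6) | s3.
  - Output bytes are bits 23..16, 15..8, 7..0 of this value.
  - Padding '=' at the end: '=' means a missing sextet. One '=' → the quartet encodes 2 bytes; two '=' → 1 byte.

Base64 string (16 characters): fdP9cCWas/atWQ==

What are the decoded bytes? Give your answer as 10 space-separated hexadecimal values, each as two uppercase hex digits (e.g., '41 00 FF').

After char 0 ('f'=31): chars_in_quartet=1 acc=0x1F bytes_emitted=0
After char 1 ('d'=29): chars_in_quartet=2 acc=0x7DD bytes_emitted=0
After char 2 ('P'=15): chars_in_quartet=3 acc=0x1F74F bytes_emitted=0
After char 3 ('9'=61): chars_in_quartet=4 acc=0x7DD3FD -> emit 7D D3 FD, reset; bytes_emitted=3
After char 4 ('c'=28): chars_in_quartet=1 acc=0x1C bytes_emitted=3
After char 5 ('C'=2): chars_in_quartet=2 acc=0x702 bytes_emitted=3
After char 6 ('W'=22): chars_in_quartet=3 acc=0x1C096 bytes_emitted=3
After char 7 ('a'=26): chars_in_quartet=4 acc=0x70259A -> emit 70 25 9A, reset; bytes_emitted=6
After char 8 ('s'=44): chars_in_quartet=1 acc=0x2C bytes_emitted=6
After char 9 ('/'=63): chars_in_quartet=2 acc=0xB3F bytes_emitted=6
After char 10 ('a'=26): chars_in_quartet=3 acc=0x2CFDA bytes_emitted=6
After char 11 ('t'=45): chars_in_quartet=4 acc=0xB3F6AD -> emit B3 F6 AD, reset; bytes_emitted=9
After char 12 ('W'=22): chars_in_quartet=1 acc=0x16 bytes_emitted=9
After char 13 ('Q'=16): chars_in_quartet=2 acc=0x590 bytes_emitted=9
Padding '==': partial quartet acc=0x590 -> emit 59; bytes_emitted=10

Answer: 7D D3 FD 70 25 9A B3 F6 AD 59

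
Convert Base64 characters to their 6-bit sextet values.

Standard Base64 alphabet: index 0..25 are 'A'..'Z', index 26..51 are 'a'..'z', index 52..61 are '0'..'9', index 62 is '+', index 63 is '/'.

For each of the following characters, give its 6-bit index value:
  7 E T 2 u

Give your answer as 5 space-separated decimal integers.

Answer: 59 4 19 54 46

Derivation:
'7': 0..9 range, 52 + ord('7') − ord('0') = 59
'E': A..Z range, ord('E') − ord('A') = 4
'T': A..Z range, ord('T') − ord('A') = 19
'2': 0..9 range, 52 + ord('2') − ord('0') = 54
'u': a..z range, 26 + ord('u') − ord('a') = 46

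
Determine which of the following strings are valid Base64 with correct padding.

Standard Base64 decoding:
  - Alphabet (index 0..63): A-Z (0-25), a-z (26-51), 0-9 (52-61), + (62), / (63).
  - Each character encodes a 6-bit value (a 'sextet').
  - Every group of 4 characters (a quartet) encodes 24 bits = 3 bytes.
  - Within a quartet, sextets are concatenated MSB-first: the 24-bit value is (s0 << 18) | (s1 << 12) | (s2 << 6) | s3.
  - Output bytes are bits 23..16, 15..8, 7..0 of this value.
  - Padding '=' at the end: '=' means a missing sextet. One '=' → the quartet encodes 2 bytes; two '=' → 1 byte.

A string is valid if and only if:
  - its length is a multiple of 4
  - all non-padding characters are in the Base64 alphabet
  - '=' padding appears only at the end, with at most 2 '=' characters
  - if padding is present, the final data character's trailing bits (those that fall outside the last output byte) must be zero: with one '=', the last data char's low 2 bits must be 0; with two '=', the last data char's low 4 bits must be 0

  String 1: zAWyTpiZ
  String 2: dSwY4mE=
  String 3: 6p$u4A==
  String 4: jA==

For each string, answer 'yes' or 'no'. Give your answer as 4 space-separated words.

Answer: yes yes no yes

Derivation:
String 1: 'zAWyTpiZ' → valid
String 2: 'dSwY4mE=' → valid
String 3: '6p$u4A==' → invalid (bad char(s): ['$'])
String 4: 'jA==' → valid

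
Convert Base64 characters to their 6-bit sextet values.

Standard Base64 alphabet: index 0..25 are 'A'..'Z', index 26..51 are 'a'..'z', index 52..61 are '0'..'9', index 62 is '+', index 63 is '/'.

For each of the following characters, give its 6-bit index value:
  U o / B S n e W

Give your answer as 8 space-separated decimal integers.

Answer: 20 40 63 1 18 39 30 22

Derivation:
'U': A..Z range, ord('U') − ord('A') = 20
'o': a..z range, 26 + ord('o') − ord('a') = 40
'/': index 63
'B': A..Z range, ord('B') − ord('A') = 1
'S': A..Z range, ord('S') − ord('A') = 18
'n': a..z range, 26 + ord('n') − ord('a') = 39
'e': a..z range, 26 + ord('e') − ord('a') = 30
'W': A..Z range, ord('W') − ord('A') = 22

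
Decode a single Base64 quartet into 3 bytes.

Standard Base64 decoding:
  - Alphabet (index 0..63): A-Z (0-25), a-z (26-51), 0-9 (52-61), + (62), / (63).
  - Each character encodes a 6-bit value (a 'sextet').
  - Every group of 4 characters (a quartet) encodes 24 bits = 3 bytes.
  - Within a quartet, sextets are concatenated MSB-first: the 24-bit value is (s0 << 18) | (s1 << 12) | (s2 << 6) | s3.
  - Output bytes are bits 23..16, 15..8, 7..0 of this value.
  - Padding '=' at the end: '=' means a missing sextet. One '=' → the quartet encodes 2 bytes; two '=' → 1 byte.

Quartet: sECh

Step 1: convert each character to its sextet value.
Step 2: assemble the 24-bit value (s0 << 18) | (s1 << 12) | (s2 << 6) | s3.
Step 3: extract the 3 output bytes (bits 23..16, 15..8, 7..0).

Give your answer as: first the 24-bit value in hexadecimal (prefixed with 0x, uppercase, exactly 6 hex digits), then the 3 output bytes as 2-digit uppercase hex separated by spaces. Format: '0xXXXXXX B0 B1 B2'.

Sextets: s=44, E=4, C=2, h=33
24-bit: (44<<18) | (4<<12) | (2<<6) | 33
      = 0xB00000 | 0x004000 | 0x000080 | 0x000021
      = 0xB040A1
Bytes: (v>>16)&0xFF=B0, (v>>8)&0xFF=40, v&0xFF=A1

Answer: 0xB040A1 B0 40 A1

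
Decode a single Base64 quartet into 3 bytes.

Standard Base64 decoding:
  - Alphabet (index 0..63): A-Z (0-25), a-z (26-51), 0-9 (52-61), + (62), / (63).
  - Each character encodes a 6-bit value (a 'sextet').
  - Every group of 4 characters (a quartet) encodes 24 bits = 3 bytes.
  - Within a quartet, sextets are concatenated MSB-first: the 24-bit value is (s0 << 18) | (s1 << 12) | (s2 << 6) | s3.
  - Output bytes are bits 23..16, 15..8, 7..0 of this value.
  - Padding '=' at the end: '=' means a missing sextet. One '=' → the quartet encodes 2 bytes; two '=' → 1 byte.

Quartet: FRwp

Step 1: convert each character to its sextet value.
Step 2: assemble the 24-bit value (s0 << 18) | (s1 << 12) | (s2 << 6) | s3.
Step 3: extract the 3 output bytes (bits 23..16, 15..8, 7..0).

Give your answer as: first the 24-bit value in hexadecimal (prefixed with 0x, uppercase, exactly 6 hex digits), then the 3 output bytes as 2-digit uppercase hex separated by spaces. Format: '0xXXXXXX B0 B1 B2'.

Answer: 0x151C29 15 1C 29

Derivation:
Sextets: F=5, R=17, w=48, p=41
24-bit: (5<<18) | (17<<12) | (48<<6) | 41
      = 0x140000 | 0x011000 | 0x000C00 | 0x000029
      = 0x151C29
Bytes: (v>>16)&0xFF=15, (v>>8)&0xFF=1C, v&0xFF=29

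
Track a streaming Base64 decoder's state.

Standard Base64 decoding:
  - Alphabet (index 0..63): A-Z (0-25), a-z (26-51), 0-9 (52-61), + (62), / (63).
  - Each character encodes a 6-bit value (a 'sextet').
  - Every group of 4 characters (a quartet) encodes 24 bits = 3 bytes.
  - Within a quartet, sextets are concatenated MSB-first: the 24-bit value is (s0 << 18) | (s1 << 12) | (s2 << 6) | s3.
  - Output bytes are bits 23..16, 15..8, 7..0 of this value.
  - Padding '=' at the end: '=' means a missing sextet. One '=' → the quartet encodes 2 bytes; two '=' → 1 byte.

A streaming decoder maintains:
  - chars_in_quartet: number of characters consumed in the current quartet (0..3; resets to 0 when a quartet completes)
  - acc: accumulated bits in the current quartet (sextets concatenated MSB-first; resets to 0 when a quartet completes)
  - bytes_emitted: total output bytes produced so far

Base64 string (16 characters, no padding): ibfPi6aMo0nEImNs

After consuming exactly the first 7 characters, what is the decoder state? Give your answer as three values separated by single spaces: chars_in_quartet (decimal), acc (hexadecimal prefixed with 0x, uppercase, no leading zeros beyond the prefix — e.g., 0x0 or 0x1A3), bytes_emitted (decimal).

Answer: 3 0x22E9A 3

Derivation:
After char 0 ('i'=34): chars_in_quartet=1 acc=0x22 bytes_emitted=0
After char 1 ('b'=27): chars_in_quartet=2 acc=0x89B bytes_emitted=0
After char 2 ('f'=31): chars_in_quartet=3 acc=0x226DF bytes_emitted=0
After char 3 ('P'=15): chars_in_quartet=4 acc=0x89B7CF -> emit 89 B7 CF, reset; bytes_emitted=3
After char 4 ('i'=34): chars_in_quartet=1 acc=0x22 bytes_emitted=3
After char 5 ('6'=58): chars_in_quartet=2 acc=0x8BA bytes_emitted=3
After char 6 ('a'=26): chars_in_quartet=3 acc=0x22E9A bytes_emitted=3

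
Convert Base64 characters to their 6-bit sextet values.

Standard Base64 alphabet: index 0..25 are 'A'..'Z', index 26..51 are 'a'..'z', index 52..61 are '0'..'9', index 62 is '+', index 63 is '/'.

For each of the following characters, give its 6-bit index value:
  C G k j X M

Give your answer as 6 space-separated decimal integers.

'C': A..Z range, ord('C') − ord('A') = 2
'G': A..Z range, ord('G') − ord('A') = 6
'k': a..z range, 26 + ord('k') − ord('a') = 36
'j': a..z range, 26 + ord('j') − ord('a') = 35
'X': A..Z range, ord('X') − ord('A') = 23
'M': A..Z range, ord('M') − ord('A') = 12

Answer: 2 6 36 35 23 12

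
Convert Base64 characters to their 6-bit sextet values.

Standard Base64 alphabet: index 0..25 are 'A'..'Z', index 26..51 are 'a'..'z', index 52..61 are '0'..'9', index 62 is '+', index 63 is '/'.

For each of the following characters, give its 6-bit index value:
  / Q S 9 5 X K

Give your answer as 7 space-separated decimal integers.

'/': index 63
'Q': A..Z range, ord('Q') − ord('A') = 16
'S': A..Z range, ord('S') − ord('A') = 18
'9': 0..9 range, 52 + ord('9') − ord('0') = 61
'5': 0..9 range, 52 + ord('5') − ord('0') = 57
'X': A..Z range, ord('X') − ord('A') = 23
'K': A..Z range, ord('K') − ord('A') = 10

Answer: 63 16 18 61 57 23 10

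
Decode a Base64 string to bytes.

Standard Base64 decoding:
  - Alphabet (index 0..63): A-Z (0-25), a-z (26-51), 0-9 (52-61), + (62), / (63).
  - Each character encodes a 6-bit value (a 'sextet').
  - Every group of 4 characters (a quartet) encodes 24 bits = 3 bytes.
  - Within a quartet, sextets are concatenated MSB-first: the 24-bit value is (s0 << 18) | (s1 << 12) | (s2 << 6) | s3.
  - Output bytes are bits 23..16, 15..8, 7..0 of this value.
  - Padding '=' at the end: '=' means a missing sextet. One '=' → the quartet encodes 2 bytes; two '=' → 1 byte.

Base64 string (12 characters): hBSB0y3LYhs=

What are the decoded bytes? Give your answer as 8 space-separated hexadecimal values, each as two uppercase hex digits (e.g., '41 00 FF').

After char 0 ('h'=33): chars_in_quartet=1 acc=0x21 bytes_emitted=0
After char 1 ('B'=1): chars_in_quartet=2 acc=0x841 bytes_emitted=0
After char 2 ('S'=18): chars_in_quartet=3 acc=0x21052 bytes_emitted=0
After char 3 ('B'=1): chars_in_quartet=4 acc=0x841481 -> emit 84 14 81, reset; bytes_emitted=3
After char 4 ('0'=52): chars_in_quartet=1 acc=0x34 bytes_emitted=3
After char 5 ('y'=50): chars_in_quartet=2 acc=0xD32 bytes_emitted=3
After char 6 ('3'=55): chars_in_quartet=3 acc=0x34CB7 bytes_emitted=3
After char 7 ('L'=11): chars_in_quartet=4 acc=0xD32DCB -> emit D3 2D CB, reset; bytes_emitted=6
After char 8 ('Y'=24): chars_in_quartet=1 acc=0x18 bytes_emitted=6
After char 9 ('h'=33): chars_in_quartet=2 acc=0x621 bytes_emitted=6
After char 10 ('s'=44): chars_in_quartet=3 acc=0x1886C bytes_emitted=6
Padding '=': partial quartet acc=0x1886C -> emit 62 1B; bytes_emitted=8

Answer: 84 14 81 D3 2D CB 62 1B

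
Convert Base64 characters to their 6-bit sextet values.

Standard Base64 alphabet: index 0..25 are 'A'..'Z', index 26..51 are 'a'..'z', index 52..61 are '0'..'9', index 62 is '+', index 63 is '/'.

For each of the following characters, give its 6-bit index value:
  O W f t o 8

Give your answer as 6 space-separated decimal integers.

'O': A..Z range, ord('O') − ord('A') = 14
'W': A..Z range, ord('W') − ord('A') = 22
'f': a..z range, 26 + ord('f') − ord('a') = 31
't': a..z range, 26 + ord('t') − ord('a') = 45
'o': a..z range, 26 + ord('o') − ord('a') = 40
'8': 0..9 range, 52 + ord('8') − ord('0') = 60

Answer: 14 22 31 45 40 60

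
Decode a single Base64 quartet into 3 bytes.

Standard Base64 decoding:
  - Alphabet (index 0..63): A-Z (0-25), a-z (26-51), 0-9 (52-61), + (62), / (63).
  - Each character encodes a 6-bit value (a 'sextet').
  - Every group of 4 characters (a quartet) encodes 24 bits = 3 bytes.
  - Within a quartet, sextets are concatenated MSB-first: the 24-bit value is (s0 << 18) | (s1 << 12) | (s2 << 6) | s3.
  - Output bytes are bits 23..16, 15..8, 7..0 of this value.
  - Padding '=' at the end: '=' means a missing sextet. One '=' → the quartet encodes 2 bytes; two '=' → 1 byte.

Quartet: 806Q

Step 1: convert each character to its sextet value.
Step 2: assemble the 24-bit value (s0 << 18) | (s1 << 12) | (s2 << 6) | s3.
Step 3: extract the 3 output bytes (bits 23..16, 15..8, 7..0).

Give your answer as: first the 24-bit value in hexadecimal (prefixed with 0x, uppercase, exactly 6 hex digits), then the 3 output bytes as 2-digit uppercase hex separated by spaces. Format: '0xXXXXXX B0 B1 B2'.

Sextets: 8=60, 0=52, 6=58, Q=16
24-bit: (60<<18) | (52<<12) | (58<<6) | 16
      = 0xF00000 | 0x034000 | 0x000E80 | 0x000010
      = 0xF34E90
Bytes: (v>>16)&0xFF=F3, (v>>8)&0xFF=4E, v&0xFF=90

Answer: 0xF34E90 F3 4E 90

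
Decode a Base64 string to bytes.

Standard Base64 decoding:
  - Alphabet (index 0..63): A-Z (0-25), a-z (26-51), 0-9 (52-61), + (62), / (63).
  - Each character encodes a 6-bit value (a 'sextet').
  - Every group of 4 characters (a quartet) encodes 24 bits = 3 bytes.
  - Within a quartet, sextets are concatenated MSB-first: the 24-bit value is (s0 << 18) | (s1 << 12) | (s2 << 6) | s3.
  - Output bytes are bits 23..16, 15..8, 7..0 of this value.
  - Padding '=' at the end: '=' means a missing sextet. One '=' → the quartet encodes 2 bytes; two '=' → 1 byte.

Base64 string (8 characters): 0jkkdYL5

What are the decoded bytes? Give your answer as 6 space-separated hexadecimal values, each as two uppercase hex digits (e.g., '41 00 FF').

Answer: D2 39 24 75 82 F9

Derivation:
After char 0 ('0'=52): chars_in_quartet=1 acc=0x34 bytes_emitted=0
After char 1 ('j'=35): chars_in_quartet=2 acc=0xD23 bytes_emitted=0
After char 2 ('k'=36): chars_in_quartet=3 acc=0x348E4 bytes_emitted=0
After char 3 ('k'=36): chars_in_quartet=4 acc=0xD23924 -> emit D2 39 24, reset; bytes_emitted=3
After char 4 ('d'=29): chars_in_quartet=1 acc=0x1D bytes_emitted=3
After char 5 ('Y'=24): chars_in_quartet=2 acc=0x758 bytes_emitted=3
After char 6 ('L'=11): chars_in_quartet=3 acc=0x1D60B bytes_emitted=3
After char 7 ('5'=57): chars_in_quartet=4 acc=0x7582F9 -> emit 75 82 F9, reset; bytes_emitted=6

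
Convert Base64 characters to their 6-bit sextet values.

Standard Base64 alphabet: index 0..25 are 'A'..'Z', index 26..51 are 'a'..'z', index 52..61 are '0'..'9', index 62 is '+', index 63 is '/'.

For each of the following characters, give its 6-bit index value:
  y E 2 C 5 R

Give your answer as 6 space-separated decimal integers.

'y': a..z range, 26 + ord('y') − ord('a') = 50
'E': A..Z range, ord('E') − ord('A') = 4
'2': 0..9 range, 52 + ord('2') − ord('0') = 54
'C': A..Z range, ord('C') − ord('A') = 2
'5': 0..9 range, 52 + ord('5') − ord('0') = 57
'R': A..Z range, ord('R') − ord('A') = 17

Answer: 50 4 54 2 57 17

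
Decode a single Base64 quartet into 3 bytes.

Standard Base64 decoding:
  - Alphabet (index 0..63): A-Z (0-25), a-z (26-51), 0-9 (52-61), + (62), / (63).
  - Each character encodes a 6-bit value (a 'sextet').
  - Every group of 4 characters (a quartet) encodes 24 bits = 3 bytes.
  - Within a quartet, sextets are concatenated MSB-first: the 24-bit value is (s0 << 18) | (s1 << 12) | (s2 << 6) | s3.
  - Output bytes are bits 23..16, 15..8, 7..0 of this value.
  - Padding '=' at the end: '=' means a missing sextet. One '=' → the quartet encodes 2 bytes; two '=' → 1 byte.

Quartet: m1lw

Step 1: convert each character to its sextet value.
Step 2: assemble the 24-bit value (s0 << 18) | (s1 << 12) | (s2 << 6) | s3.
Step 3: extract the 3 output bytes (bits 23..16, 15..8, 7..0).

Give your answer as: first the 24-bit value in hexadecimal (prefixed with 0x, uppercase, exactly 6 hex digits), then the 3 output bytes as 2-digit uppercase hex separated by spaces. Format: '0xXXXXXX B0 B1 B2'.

Answer: 0x9B5970 9B 59 70

Derivation:
Sextets: m=38, 1=53, l=37, w=48
24-bit: (38<<18) | (53<<12) | (37<<6) | 48
      = 0x980000 | 0x035000 | 0x000940 | 0x000030
      = 0x9B5970
Bytes: (v>>16)&0xFF=9B, (v>>8)&0xFF=59, v&0xFF=70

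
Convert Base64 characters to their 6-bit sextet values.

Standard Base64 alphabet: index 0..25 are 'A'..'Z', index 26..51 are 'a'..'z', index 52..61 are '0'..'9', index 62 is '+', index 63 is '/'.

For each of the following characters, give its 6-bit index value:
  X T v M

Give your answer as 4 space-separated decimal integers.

Answer: 23 19 47 12

Derivation:
'X': A..Z range, ord('X') − ord('A') = 23
'T': A..Z range, ord('T') − ord('A') = 19
'v': a..z range, 26 + ord('v') − ord('a') = 47
'M': A..Z range, ord('M') − ord('A') = 12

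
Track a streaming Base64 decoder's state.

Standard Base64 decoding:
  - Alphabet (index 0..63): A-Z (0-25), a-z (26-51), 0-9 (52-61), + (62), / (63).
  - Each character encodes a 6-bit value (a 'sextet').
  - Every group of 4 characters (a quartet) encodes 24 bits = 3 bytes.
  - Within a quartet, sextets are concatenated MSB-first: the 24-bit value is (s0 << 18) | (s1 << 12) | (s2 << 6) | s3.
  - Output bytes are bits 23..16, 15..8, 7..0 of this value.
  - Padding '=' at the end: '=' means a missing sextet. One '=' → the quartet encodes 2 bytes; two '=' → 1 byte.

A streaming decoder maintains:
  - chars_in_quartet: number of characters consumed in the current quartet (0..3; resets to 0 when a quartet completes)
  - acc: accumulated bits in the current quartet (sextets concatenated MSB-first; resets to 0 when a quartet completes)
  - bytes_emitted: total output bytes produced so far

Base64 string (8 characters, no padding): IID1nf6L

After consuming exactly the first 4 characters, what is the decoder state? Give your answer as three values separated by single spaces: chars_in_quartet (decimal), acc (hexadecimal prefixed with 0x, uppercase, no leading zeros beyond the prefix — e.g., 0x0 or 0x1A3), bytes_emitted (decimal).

After char 0 ('I'=8): chars_in_quartet=1 acc=0x8 bytes_emitted=0
After char 1 ('I'=8): chars_in_quartet=2 acc=0x208 bytes_emitted=0
After char 2 ('D'=3): chars_in_quartet=3 acc=0x8203 bytes_emitted=0
After char 3 ('1'=53): chars_in_quartet=4 acc=0x2080F5 -> emit 20 80 F5, reset; bytes_emitted=3

Answer: 0 0x0 3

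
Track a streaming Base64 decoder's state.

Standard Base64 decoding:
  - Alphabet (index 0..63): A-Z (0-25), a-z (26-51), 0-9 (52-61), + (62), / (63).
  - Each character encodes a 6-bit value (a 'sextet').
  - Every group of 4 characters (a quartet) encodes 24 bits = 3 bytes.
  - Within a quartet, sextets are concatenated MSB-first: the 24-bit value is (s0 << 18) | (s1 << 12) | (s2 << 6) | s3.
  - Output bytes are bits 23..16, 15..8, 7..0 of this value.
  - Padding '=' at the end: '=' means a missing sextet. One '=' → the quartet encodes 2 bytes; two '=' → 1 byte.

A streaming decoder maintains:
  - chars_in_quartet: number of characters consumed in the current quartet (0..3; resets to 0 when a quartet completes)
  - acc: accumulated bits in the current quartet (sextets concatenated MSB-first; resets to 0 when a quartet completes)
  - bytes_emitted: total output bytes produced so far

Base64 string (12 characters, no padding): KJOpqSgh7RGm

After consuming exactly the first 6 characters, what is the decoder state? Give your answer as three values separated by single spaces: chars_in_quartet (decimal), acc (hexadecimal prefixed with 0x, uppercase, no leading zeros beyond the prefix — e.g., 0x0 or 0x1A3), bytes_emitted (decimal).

After char 0 ('K'=10): chars_in_quartet=1 acc=0xA bytes_emitted=0
After char 1 ('J'=9): chars_in_quartet=2 acc=0x289 bytes_emitted=0
After char 2 ('O'=14): chars_in_quartet=3 acc=0xA24E bytes_emitted=0
After char 3 ('p'=41): chars_in_quartet=4 acc=0x2893A9 -> emit 28 93 A9, reset; bytes_emitted=3
After char 4 ('q'=42): chars_in_quartet=1 acc=0x2A bytes_emitted=3
After char 5 ('S'=18): chars_in_quartet=2 acc=0xA92 bytes_emitted=3

Answer: 2 0xA92 3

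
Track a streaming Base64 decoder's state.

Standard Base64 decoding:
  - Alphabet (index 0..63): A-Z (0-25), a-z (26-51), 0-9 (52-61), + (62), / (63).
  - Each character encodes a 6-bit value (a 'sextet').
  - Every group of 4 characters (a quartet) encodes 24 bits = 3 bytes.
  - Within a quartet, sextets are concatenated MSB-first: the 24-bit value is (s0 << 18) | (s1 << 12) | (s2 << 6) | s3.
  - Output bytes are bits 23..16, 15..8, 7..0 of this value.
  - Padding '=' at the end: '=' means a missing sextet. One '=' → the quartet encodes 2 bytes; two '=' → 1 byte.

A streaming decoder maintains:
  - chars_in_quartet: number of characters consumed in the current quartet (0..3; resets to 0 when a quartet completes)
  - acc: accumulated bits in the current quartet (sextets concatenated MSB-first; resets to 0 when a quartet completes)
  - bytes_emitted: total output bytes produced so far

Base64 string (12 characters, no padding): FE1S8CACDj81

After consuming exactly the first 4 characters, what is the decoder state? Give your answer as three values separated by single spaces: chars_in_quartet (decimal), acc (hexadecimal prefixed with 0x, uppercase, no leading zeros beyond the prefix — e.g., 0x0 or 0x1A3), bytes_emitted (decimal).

Answer: 0 0x0 3

Derivation:
After char 0 ('F'=5): chars_in_quartet=1 acc=0x5 bytes_emitted=0
After char 1 ('E'=4): chars_in_quartet=2 acc=0x144 bytes_emitted=0
After char 2 ('1'=53): chars_in_quartet=3 acc=0x5135 bytes_emitted=0
After char 3 ('S'=18): chars_in_quartet=4 acc=0x144D52 -> emit 14 4D 52, reset; bytes_emitted=3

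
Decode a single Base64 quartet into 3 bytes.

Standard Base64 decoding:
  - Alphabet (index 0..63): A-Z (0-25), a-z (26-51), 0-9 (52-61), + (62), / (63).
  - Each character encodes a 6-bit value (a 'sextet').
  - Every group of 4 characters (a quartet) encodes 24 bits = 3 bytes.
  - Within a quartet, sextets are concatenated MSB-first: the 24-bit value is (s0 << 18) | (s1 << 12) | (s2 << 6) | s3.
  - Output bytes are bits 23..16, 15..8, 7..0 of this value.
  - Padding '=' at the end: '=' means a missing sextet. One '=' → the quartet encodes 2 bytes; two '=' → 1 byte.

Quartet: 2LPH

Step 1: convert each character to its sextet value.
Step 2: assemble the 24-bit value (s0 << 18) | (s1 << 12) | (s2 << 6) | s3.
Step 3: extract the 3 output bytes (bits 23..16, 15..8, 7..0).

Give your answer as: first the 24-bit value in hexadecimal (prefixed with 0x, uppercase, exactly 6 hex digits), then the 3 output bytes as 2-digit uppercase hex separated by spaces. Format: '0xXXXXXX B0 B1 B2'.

Sextets: 2=54, L=11, P=15, H=7
24-bit: (54<<18) | (11<<12) | (15<<6) | 7
      = 0xD80000 | 0x00B000 | 0x0003C0 | 0x000007
      = 0xD8B3C7
Bytes: (v>>16)&0xFF=D8, (v>>8)&0xFF=B3, v&0xFF=C7

Answer: 0xD8B3C7 D8 B3 C7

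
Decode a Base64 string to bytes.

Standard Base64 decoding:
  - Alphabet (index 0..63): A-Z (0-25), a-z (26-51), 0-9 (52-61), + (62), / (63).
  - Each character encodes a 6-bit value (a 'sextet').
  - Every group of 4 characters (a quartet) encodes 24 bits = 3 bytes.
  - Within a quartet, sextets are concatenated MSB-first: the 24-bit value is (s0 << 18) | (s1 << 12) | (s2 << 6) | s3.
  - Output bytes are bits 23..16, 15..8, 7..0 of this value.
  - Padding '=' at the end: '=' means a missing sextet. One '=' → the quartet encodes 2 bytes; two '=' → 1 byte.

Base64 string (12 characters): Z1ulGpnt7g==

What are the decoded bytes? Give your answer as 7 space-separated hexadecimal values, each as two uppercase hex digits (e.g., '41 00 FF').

Answer: 67 5B A5 1A 99 ED EE

Derivation:
After char 0 ('Z'=25): chars_in_quartet=1 acc=0x19 bytes_emitted=0
After char 1 ('1'=53): chars_in_quartet=2 acc=0x675 bytes_emitted=0
After char 2 ('u'=46): chars_in_quartet=3 acc=0x19D6E bytes_emitted=0
After char 3 ('l'=37): chars_in_quartet=4 acc=0x675BA5 -> emit 67 5B A5, reset; bytes_emitted=3
After char 4 ('G'=6): chars_in_quartet=1 acc=0x6 bytes_emitted=3
After char 5 ('p'=41): chars_in_quartet=2 acc=0x1A9 bytes_emitted=3
After char 6 ('n'=39): chars_in_quartet=3 acc=0x6A67 bytes_emitted=3
After char 7 ('t'=45): chars_in_quartet=4 acc=0x1A99ED -> emit 1A 99 ED, reset; bytes_emitted=6
After char 8 ('7'=59): chars_in_quartet=1 acc=0x3B bytes_emitted=6
After char 9 ('g'=32): chars_in_quartet=2 acc=0xEE0 bytes_emitted=6
Padding '==': partial quartet acc=0xEE0 -> emit EE; bytes_emitted=7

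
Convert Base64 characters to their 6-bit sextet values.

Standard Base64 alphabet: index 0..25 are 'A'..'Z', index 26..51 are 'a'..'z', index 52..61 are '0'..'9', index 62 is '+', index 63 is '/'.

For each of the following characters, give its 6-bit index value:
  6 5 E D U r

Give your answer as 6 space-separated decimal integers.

Answer: 58 57 4 3 20 43

Derivation:
'6': 0..9 range, 52 + ord('6') − ord('0') = 58
'5': 0..9 range, 52 + ord('5') − ord('0') = 57
'E': A..Z range, ord('E') − ord('A') = 4
'D': A..Z range, ord('D') − ord('A') = 3
'U': A..Z range, ord('U') − ord('A') = 20
'r': a..z range, 26 + ord('r') − ord('a') = 43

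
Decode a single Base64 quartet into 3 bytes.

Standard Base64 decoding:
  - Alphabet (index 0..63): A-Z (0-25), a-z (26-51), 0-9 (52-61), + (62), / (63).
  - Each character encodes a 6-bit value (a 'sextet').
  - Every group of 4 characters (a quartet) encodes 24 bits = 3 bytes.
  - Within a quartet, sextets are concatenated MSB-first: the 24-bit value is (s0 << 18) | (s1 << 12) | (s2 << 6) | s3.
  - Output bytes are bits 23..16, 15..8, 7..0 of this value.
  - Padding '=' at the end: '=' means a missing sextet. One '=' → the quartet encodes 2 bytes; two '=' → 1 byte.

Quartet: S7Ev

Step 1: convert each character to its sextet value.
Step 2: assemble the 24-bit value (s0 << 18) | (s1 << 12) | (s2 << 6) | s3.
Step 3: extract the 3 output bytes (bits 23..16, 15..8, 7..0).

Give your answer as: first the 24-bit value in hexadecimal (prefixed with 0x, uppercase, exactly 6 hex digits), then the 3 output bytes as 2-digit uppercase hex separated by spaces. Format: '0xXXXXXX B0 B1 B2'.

Answer: 0x4BB12F 4B B1 2F

Derivation:
Sextets: S=18, 7=59, E=4, v=47
24-bit: (18<<18) | (59<<12) | (4<<6) | 47
      = 0x480000 | 0x03B000 | 0x000100 | 0x00002F
      = 0x4BB12F
Bytes: (v>>16)&0xFF=4B, (v>>8)&0xFF=B1, v&0xFF=2F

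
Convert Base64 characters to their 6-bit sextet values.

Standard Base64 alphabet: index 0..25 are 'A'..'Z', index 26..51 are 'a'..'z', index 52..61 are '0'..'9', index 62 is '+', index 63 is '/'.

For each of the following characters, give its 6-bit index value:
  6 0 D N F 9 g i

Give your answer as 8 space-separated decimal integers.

'6': 0..9 range, 52 + ord('6') − ord('0') = 58
'0': 0..9 range, 52 + ord('0') − ord('0') = 52
'D': A..Z range, ord('D') − ord('A') = 3
'N': A..Z range, ord('N') − ord('A') = 13
'F': A..Z range, ord('F') − ord('A') = 5
'9': 0..9 range, 52 + ord('9') − ord('0') = 61
'g': a..z range, 26 + ord('g') − ord('a') = 32
'i': a..z range, 26 + ord('i') − ord('a') = 34

Answer: 58 52 3 13 5 61 32 34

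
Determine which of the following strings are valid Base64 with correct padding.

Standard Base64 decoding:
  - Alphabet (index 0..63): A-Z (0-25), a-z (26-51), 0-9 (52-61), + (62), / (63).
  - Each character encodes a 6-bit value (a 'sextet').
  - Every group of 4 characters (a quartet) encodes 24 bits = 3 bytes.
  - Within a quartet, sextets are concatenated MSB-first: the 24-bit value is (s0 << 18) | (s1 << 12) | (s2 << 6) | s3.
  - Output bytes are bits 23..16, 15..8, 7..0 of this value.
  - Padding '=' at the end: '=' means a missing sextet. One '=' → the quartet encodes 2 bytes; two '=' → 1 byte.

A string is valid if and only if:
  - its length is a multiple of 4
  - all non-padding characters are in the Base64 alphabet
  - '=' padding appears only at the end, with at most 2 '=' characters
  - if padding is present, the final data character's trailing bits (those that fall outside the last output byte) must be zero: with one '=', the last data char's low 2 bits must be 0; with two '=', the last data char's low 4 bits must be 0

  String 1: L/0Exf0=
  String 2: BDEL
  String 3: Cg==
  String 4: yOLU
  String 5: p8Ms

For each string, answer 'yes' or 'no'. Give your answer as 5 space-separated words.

String 1: 'L/0Exf0=' → valid
String 2: 'BDEL' → valid
String 3: 'Cg==' → valid
String 4: 'yOLU' → valid
String 5: 'p8Ms' → valid

Answer: yes yes yes yes yes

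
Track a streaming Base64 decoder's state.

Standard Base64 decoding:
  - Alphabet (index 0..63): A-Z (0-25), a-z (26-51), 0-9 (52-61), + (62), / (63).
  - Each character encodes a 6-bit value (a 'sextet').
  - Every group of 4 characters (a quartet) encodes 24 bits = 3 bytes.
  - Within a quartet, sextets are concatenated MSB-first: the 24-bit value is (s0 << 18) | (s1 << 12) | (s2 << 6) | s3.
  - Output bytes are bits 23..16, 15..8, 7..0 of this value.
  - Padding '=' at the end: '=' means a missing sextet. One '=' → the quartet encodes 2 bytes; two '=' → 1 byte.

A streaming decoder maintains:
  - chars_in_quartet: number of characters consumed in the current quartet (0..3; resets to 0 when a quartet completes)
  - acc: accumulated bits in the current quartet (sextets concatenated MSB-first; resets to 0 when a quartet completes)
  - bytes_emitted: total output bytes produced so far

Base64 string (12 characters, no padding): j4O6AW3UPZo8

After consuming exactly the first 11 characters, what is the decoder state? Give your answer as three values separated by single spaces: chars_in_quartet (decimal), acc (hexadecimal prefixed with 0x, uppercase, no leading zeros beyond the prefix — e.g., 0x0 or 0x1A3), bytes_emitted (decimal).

After char 0 ('j'=35): chars_in_quartet=1 acc=0x23 bytes_emitted=0
After char 1 ('4'=56): chars_in_quartet=2 acc=0x8F8 bytes_emitted=0
After char 2 ('O'=14): chars_in_quartet=3 acc=0x23E0E bytes_emitted=0
After char 3 ('6'=58): chars_in_quartet=4 acc=0x8F83BA -> emit 8F 83 BA, reset; bytes_emitted=3
After char 4 ('A'=0): chars_in_quartet=1 acc=0x0 bytes_emitted=3
After char 5 ('W'=22): chars_in_quartet=2 acc=0x16 bytes_emitted=3
After char 6 ('3'=55): chars_in_quartet=3 acc=0x5B7 bytes_emitted=3
After char 7 ('U'=20): chars_in_quartet=4 acc=0x16DD4 -> emit 01 6D D4, reset; bytes_emitted=6
After char 8 ('P'=15): chars_in_quartet=1 acc=0xF bytes_emitted=6
After char 9 ('Z'=25): chars_in_quartet=2 acc=0x3D9 bytes_emitted=6
After char 10 ('o'=40): chars_in_quartet=3 acc=0xF668 bytes_emitted=6

Answer: 3 0xF668 6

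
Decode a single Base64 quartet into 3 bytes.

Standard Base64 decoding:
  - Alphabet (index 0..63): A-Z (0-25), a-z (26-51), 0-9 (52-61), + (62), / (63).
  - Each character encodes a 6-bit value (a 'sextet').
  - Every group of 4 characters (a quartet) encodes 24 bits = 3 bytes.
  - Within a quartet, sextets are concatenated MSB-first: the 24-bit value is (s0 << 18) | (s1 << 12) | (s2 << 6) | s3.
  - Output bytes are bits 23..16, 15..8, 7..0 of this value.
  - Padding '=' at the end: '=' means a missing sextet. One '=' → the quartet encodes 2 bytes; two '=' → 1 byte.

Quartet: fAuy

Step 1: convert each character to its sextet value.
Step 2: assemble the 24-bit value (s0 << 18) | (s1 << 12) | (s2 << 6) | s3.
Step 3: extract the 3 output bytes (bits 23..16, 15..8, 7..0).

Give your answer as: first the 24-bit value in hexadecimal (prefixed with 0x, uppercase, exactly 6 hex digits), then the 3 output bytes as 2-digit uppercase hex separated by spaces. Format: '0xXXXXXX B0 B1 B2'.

Answer: 0x7C0BB2 7C 0B B2

Derivation:
Sextets: f=31, A=0, u=46, y=50
24-bit: (31<<18) | (0<<12) | (46<<6) | 50
      = 0x7C0000 | 0x000000 | 0x000B80 | 0x000032
      = 0x7C0BB2
Bytes: (v>>16)&0xFF=7C, (v>>8)&0xFF=0B, v&0xFF=B2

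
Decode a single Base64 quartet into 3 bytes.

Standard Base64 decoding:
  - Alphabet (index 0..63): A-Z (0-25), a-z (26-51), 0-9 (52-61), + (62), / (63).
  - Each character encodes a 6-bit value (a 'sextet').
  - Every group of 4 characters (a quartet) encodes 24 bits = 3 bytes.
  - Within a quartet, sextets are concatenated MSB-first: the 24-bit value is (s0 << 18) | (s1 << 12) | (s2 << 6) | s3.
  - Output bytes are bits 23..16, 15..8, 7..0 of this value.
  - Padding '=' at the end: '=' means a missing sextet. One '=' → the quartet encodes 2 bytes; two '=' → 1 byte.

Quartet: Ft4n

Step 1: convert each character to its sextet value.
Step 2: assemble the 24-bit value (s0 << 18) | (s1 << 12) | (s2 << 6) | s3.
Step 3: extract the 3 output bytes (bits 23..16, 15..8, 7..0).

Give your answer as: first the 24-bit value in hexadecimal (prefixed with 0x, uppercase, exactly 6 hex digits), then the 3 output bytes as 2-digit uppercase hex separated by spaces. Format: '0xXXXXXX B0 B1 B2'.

Sextets: F=5, t=45, 4=56, n=39
24-bit: (5<<18) | (45<<12) | (56<<6) | 39
      = 0x140000 | 0x02D000 | 0x000E00 | 0x000027
      = 0x16DE27
Bytes: (v>>16)&0xFF=16, (v>>8)&0xFF=DE, v&0xFF=27

Answer: 0x16DE27 16 DE 27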